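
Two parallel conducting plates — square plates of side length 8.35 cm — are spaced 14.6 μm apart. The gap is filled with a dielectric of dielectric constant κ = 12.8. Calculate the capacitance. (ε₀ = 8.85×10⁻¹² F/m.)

A = (8.35 cm)² = 6.97×10⁻³ m².
C = κε₀A/d = 12.8 × 8.85×10⁻¹² × 6.97×10⁻³ / 1.46×10⁻⁵ = 5.41×10⁻⁸ F.

C ≈ 54.1 nF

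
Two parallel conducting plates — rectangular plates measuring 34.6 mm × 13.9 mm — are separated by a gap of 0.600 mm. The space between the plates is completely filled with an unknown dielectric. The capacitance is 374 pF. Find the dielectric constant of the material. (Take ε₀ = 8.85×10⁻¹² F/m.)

52.7

A = 34.6 × 13.9 mm² = 4.81×10⁻⁴ m².
κ = Cd/(ε₀A) = 3.74×10⁻¹⁰ × 6.00×10⁻⁴ / (8.85×10⁻¹² × 4.81×10⁻⁴) = 52.7.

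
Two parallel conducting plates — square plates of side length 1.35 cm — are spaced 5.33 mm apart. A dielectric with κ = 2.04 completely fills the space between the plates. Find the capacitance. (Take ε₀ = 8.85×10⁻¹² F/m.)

C ≈ 0.617 pF

A = (1.35 cm)² = 1.82×10⁻⁴ m².
C = κε₀A/d = 2.04 × 8.85×10⁻¹² × 1.82×10⁻⁴ / 5.33×10⁻³ = 6.17×10⁻¹³ F.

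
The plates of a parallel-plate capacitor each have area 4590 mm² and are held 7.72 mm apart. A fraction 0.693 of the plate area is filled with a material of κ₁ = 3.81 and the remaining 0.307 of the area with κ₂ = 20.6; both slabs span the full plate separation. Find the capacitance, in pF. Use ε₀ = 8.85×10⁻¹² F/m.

C ≈ 47.2 pF

A = 4590 mm² = 4.59×10⁻³ m².
Side-by-side slabs ⇒ two capacitors in parallel, each spanning the full gap.
C₁ = κ₁ε₀A₁/d = 3.81 × 8.85×10⁻¹² × 3.18×10⁻³ / 7.72×10⁻³ = 1.39×10⁻¹¹ F.
C₂ = κ₂ε₀A₂/d = 20.6 × 8.85×10⁻¹² × 1.41×10⁻³ / 7.72×10⁻³ = 3.33×10⁻¹¹ F.
C = C₁ + C₂ = 4.72×10⁻¹¹ F.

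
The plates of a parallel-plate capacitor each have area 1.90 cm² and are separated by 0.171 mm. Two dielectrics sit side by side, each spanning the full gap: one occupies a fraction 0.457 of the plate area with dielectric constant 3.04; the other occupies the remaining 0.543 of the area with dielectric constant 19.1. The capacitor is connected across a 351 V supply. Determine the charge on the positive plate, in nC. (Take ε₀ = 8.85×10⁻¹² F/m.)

A = 1.90 cm² = 1.90×10⁻⁴ m².
Side-by-side slabs ⇒ two capacitors in parallel, each spanning the full gap.
C₁ = κ₁ε₀A₁/d = 3.04 × 8.85×10⁻¹² × 8.68×10⁻⁵ / 1.71×10⁻⁴ = 1.37×10⁻¹¹ F.
C₂ = κ₂ε₀A₂/d = 19.1 × 8.85×10⁻¹² × 1.03×10⁻⁴ / 1.71×10⁻⁴ = 1.02×10⁻¹⁰ F.
C = C₁ + C₂ = 1.16×10⁻¹⁰ F.
Q = CV = 1.16×10⁻¹⁰ × 351 = 4.06×10⁻⁸ C.

40.6 nC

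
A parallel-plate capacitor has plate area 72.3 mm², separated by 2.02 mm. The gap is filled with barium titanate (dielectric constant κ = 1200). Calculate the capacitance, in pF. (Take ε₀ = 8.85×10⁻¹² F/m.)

A = 72.3 mm² = 7.23×10⁻⁵ m².
C = κε₀A/d = 1200 × 8.85×10⁻¹² × 7.23×10⁻⁵ / 2.02×10⁻³ = 3.80×10⁻¹⁰ F.

C ≈ 380 pF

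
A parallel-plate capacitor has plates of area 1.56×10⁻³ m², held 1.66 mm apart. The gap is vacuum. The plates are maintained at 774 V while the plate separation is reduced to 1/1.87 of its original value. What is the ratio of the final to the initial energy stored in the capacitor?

Battery connected ⇒ V is held fixed.
C₂ = 1.87 C₁ and U = ½CV², so U₂/U₁ = C₂/C₁ = 1.87.

1.87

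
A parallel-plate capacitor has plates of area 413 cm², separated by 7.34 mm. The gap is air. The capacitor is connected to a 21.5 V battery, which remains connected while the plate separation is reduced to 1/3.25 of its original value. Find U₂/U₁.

Battery connected ⇒ V is held fixed.
C₂ = 3.25 C₁ and U = ½CV², so U₂/U₁ = C₂/C₁ = 3.25.

U₂/U₁ ≈ 3.25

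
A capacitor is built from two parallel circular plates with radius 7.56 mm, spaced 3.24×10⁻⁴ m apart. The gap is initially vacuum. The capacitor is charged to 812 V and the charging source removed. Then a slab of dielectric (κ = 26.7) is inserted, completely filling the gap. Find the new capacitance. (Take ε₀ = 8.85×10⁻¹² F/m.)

C ≈ 131 pF

A = π(7.56 mm)² = 1.80×10⁻⁴ m².
Initially C₁ = ε₀A/d = 8.85×10⁻¹² × 1.80×10⁻⁴ / 3.24×10⁻⁴ = 4.90×10⁻¹² F.
C = κε₀A/d scales with κ, so C₂/C₁ = κ = 26.7.
C₂ = 26.7 × 4.90×10⁻¹² = 1.31×10⁻¹⁰ F.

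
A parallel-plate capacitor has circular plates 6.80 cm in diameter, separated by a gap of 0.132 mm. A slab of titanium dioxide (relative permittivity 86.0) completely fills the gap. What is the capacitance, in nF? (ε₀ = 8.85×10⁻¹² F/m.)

C ≈ 20.9 nF

A = π(6.80/2 cm)² = 3.63×10⁻³ m².
C = κε₀A/d = 86.0 × 8.85×10⁻¹² × 3.63×10⁻³ / 1.32×10⁻⁴ = 2.09×10⁻⁸ F.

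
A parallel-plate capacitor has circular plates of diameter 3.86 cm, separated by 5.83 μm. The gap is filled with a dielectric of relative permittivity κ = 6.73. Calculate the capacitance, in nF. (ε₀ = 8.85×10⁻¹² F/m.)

12.0 nF

A = π(3.86/2 cm)² = 1.17×10⁻³ m².
C = κε₀A/d = 6.73 × 8.85×10⁻¹² × 1.17×10⁻³ / 5.83×10⁻⁶ = 1.20×10⁻⁸ F.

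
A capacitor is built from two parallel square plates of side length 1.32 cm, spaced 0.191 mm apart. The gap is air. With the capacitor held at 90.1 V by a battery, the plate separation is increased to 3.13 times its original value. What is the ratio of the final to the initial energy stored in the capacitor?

U₂/U₁ ≈ 0.319

Battery connected ⇒ V is held fixed.
C₂ = 0.319 C₁ and U = ½CV², so U₂/U₁ = C₂/C₁ = 0.319.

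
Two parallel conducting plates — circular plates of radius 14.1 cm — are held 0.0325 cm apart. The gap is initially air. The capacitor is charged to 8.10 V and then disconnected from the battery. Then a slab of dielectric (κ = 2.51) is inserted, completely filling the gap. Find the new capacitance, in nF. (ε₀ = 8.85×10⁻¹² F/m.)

A = π(14.1 cm)² = 6.25×10⁻² m².
Initially C₁ = ε₀A/d = 8.85×10⁻¹² × 6.25×10⁻² / 3.25×10⁻⁴ = 1.70×10⁻⁹ F.
C = κε₀A/d scales with κ, so C₂/C₁ = κ = 2.51.
C₂ = 2.51 × 1.70×10⁻⁹ = 4.27×10⁻⁹ F.

C ≈ 4.27 nF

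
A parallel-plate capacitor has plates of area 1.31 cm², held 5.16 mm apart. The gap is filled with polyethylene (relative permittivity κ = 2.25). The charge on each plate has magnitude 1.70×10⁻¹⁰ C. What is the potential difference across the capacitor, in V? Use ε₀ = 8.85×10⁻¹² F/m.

336 V

A = 1.31 cm² = 1.31×10⁻⁴ m².
C = κε₀A/d = 2.25 × 8.85×10⁻¹² × 1.31×10⁻⁴ / 5.16×10⁻³ = 5.06×10⁻¹³ F.
V = Q/C = 1.70×10⁻¹⁰ / 5.06×10⁻¹³ = 3.36×10² V.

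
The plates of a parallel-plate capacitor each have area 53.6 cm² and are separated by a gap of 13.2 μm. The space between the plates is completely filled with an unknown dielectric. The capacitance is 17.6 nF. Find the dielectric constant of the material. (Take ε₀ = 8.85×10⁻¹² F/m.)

4.90

A = 53.6 cm² = 5.36×10⁻³ m².
κ = Cd/(ε₀A) = 1.76×10⁻⁸ × 1.32×10⁻⁵ / (8.85×10⁻¹² × 5.36×10⁻³) = 4.90.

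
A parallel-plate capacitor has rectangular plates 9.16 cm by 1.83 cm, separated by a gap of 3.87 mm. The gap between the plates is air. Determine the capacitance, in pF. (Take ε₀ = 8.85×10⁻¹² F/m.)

A = 9.16 × 1.83 cm² = 1.68×10⁻³ m².
C = ε₀A/d = 8.85×10⁻¹² × 1.68×10⁻³ / 3.87×10⁻³ = 3.83×10⁻¹² F.

3.83 pF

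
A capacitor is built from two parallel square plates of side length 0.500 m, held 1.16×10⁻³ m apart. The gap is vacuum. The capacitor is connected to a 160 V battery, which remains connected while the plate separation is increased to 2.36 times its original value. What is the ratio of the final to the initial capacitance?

0.424

C = ε₀A/d scales as 1/d, so C₂/C₁ = d₁/d₂ = 1/2.36 = 0.424.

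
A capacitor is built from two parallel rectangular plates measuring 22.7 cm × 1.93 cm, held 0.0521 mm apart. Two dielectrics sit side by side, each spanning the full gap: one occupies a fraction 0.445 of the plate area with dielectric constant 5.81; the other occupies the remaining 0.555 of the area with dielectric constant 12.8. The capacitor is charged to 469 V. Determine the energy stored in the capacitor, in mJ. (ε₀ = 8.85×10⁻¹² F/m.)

A = 22.7 × 1.93 cm² = 4.38×10⁻³ m².
Side-by-side slabs ⇒ two capacitors in parallel, each spanning the full gap.
C₁ = κ₁ε₀A₁/d = 5.81 × 8.85×10⁻¹² × 1.95×10⁻³ / 5.21×10⁻⁵ = 1.92×10⁻⁹ F.
C₂ = κ₂ε₀A₂/d = 12.8 × 8.85×10⁻¹² × 2.43×10⁻³ / 5.21×10⁻⁵ = 5.29×10⁻⁹ F.
C = C₁ + C₂ = 7.21×10⁻⁹ F.
U = ½CV² = ½ × 7.21×10⁻⁹ × (469)² = 7.93×10⁻⁴ J.

0.793 mJ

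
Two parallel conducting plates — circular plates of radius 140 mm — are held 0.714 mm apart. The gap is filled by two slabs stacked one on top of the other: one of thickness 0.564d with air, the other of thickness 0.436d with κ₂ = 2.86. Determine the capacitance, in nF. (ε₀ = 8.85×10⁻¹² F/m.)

A = π(140 mm)² = 6.16×10⁻² m².
Stacked slabs ⇒ two capacitors in series, each with the full plate area.
C₁ = κ₁ε₀A/d₁ = 1.00 × 8.85×10⁻¹² × 6.16×10⁻² / 4.03×10⁻⁴ = 1.35×10⁻⁹ F.
C₂ = κ₂ε₀A/d₂ = 2.86 × 8.85×10⁻¹² × 6.16×10⁻² / 3.11×10⁻⁴ = 5.01×10⁻⁹ F.
C = (1/C₁ + 1/C₂)⁻¹ = 1.07×10⁻⁹ F.

1.07 nF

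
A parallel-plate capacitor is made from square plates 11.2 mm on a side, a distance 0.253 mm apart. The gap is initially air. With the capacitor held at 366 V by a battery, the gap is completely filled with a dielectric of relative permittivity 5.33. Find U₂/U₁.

Battery connected ⇒ V is held fixed.
C₂ = 5.33 C₁ and U = ½CV², so U₂/U₁ = C₂/C₁ = 5.33.

U₂/U₁ ≈ 5.33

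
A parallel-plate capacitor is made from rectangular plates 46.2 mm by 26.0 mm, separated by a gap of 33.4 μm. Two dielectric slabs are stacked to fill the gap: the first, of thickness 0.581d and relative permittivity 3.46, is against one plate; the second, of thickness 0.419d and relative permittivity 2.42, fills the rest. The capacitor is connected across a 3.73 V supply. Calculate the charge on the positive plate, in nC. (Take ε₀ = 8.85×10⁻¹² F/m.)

A = 46.2 × 26.0 mm² = 1.20×10⁻³ m².
Stacked slabs ⇒ two capacitors in series, each with the full plate area.
C₁ = κ₁ε₀A/d₁ = 3.46 × 8.85×10⁻¹² × 1.20×10⁻³ / 1.94×10⁻⁵ = 1.90×10⁻⁹ F.
C₂ = κ₂ε₀A/d₂ = 2.42 × 8.85×10⁻¹² × 1.20×10⁻³ / 1.40×10⁻⁵ = 1.84×10⁻⁹ F.
C = (1/C₁ + 1/C₂)⁻¹ = 9.33×10⁻¹⁰ F.
Q = CV = 9.33×10⁻¹⁰ × 3.73 = 3.48×10⁻⁹ C.

3.48 nC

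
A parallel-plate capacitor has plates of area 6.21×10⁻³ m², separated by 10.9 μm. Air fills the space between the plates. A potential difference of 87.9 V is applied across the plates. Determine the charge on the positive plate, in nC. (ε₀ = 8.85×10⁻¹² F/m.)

C = ε₀A/d = 8.85×10⁻¹² × 6.21×10⁻³ / 1.09×10⁻⁵ = 5.04×10⁻⁹ F.
Q = CV = 5.04×10⁻⁹ × 87.9 = 4.43×10⁻⁷ C.

443 nC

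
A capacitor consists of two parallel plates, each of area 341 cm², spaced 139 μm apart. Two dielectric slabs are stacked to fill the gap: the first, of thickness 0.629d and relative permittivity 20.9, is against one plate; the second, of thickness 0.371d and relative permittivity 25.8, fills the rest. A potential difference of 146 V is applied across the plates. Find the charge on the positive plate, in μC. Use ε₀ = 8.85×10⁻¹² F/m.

A = 341 cm² = 3.41×10⁻² m².
Stacked slabs ⇒ two capacitors in series, each with the full plate area.
C₁ = κ₁ε₀A/d₁ = 20.9 × 8.85×10⁻¹² × 3.41×10⁻² / 8.74×10⁻⁵ = 7.21×10⁻⁸ F.
C₂ = κ₂ε₀A/d₂ = 25.8 × 8.85×10⁻¹² × 3.41×10⁻² / 5.16×10⁻⁵ = 1.51×10⁻⁷ F.
C = (1/C₁ + 1/C₂)⁻¹ = 4.88×10⁻⁸ F.
Q = CV = 4.88×10⁻⁸ × 146 = 7.13×10⁻⁶ C.

Q ≈ 7.13 μC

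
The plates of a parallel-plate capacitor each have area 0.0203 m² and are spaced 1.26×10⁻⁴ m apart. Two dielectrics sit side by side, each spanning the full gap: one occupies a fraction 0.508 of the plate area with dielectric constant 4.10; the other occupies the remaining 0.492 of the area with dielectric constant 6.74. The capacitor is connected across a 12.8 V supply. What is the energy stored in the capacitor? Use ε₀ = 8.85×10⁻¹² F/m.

0.631 μJ

Side-by-side slabs ⇒ two capacitors in parallel, each spanning the full gap.
C₁ = κ₁ε₀A₁/d = 4.10 × 8.85×10⁻¹² × 1.03×10⁻² / 1.26×10⁻⁴ = 2.97×10⁻⁹ F.
C₂ = κ₂ε₀A₂/d = 6.74 × 8.85×10⁻¹² × 9.99×10⁻³ / 1.26×10⁻⁴ = 4.73×10⁻⁹ F.
C = C₁ + C₂ = 7.70×10⁻⁹ F.
U = ½CV² = ½ × 7.70×10⁻⁹ × (12.8)² = 6.31×10⁻⁷ J.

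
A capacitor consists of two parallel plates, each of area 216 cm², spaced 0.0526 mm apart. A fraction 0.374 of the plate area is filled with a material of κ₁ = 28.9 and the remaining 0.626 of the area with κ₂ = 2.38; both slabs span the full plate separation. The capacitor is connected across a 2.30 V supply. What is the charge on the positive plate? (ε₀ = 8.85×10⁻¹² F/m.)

A = 216 cm² = 2.16×10⁻² m².
Side-by-side slabs ⇒ two capacitors in parallel, each spanning the full gap.
C₁ = κ₁ε₀A₁/d = 28.9 × 8.85×10⁻¹² × 8.08×10⁻³ / 5.26×10⁻⁵ = 3.93×10⁻⁸ F.
C₂ = κ₂ε₀A₂/d = 2.38 × 8.85×10⁻¹² × 1.35×10⁻² / 5.26×10⁻⁵ = 5.41×10⁻⁹ F.
C = C₁ + C₂ = 4.47×10⁻⁸ F.
Q = CV = 4.47×10⁻⁸ × 2.30 = 1.03×10⁻⁷ C.

103 nC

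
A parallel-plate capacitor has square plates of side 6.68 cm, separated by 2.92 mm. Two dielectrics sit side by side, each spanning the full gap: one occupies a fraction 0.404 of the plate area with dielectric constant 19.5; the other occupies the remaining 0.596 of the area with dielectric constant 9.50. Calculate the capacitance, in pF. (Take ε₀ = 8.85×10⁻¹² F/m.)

C ≈ 183 pF

A = (6.68 cm)² = 4.46×10⁻³ m².
Side-by-side slabs ⇒ two capacitors in parallel, each spanning the full gap.
C₁ = κ₁ε₀A₁/d = 19.5 × 8.85×10⁻¹² × 1.80×10⁻³ / 2.92×10⁻³ = 1.07×10⁻¹⁰ F.
C₂ = κ₂ε₀A₂/d = 9.50 × 8.85×10⁻¹² × 2.66×10⁻³ / 2.92×10⁻³ = 7.66×10⁻¹¹ F.
C = C₁ + C₂ = 1.83×10⁻¹⁰ F.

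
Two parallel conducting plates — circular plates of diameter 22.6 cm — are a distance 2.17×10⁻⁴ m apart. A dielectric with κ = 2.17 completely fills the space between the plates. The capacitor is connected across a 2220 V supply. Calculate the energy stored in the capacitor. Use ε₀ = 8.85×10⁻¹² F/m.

A = π(22.6/2 cm)² = 4.01×10⁻² m².
C = κε₀A/d = 2.17 × 8.85×10⁻¹² × 4.01×10⁻² / 2.17×10⁻⁴ = 3.55×10⁻⁹ F.
U = ½CV² = ½ × 3.55×10⁻⁹ × (2220)² = 8.75×10⁻³ J.

8.75 mJ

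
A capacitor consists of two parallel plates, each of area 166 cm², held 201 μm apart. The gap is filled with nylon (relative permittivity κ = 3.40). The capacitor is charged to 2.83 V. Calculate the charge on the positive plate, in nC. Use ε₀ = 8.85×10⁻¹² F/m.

7.03 nC

A = 166 cm² = 1.66×10⁻² m².
C = κε₀A/d = 3.40 × 8.85×10⁻¹² × 1.66×10⁻² / 2.01×10⁻⁴ = 2.49×10⁻⁹ F.
Q = CV = 2.49×10⁻⁹ × 2.83 = 7.03×10⁻⁹ C.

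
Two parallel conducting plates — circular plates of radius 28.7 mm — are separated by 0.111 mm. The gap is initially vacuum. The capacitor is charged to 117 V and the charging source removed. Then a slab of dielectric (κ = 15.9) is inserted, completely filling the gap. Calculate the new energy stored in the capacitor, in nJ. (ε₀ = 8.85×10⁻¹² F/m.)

A = π(28.7 mm)² = 2.59×10⁻³ m².
Initially C₁ = ε₀A/d = 8.85×10⁻¹² × 2.59×10⁻³ / 1.11×10⁻⁴ = 2.06×10⁻¹⁰ F.
U₁ = 1.41×10⁻⁶ J.
Isolated ⇒ Q is held fixed. C₂ = 15.9 C₁ and U = Q²/(2C), so U₂/U₁ = C₁/C₂ = 0.0629.
U₂ = 0.0629 × 1.41×10⁻⁶ = 8.88×10⁻⁸ J.

U ≈ 88.8 nJ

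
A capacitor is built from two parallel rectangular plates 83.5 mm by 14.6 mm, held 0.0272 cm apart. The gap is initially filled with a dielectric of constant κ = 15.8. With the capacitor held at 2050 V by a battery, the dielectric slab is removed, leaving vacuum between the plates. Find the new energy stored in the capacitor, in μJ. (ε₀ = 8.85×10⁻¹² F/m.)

A = 83.5 × 14.6 mm² = 1.22×10⁻³ m².
Initially C₁ = κε₀A/d = 15.8 × 8.85×10⁻¹² × 1.22×10⁻³ / 2.72×10⁻⁴ = 6.27×10⁻¹⁰ F.
U₁ = 1.32×10⁻³ J.
Battery connected ⇒ V is held fixed. C₂ = 0.0633 C₁ and U = ½CV², so U₂/U₁ = C₂/C₁ = 0.0633.
U₂ = 0.0633 × 1.32×10⁻³ = 8.33×10⁻⁵ J.

83.3 μJ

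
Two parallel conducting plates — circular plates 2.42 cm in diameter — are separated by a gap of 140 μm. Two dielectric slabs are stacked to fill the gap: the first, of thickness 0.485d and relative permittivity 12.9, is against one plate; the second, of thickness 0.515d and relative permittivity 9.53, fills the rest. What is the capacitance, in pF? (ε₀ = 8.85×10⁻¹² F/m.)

A = π(2.42/2 cm)² = 4.60×10⁻⁴ m².
Stacked slabs ⇒ two capacitors in series, each with the full plate area.
C₁ = κ₁ε₀A/d₁ = 12.9 × 8.85×10⁻¹² × 4.60×10⁻⁴ / 6.79×10⁻⁵ = 7.73×10⁻¹⁰ F.
C₂ = κ₂ε₀A/d₂ = 9.53 × 8.85×10⁻¹² × 4.60×10⁻⁴ / 7.21×10⁻⁵ = 5.38×10⁻¹⁰ F.
C = (1/C₁ + 1/C₂)⁻¹ = 3.17×10⁻¹⁰ F.

C ≈ 317 pF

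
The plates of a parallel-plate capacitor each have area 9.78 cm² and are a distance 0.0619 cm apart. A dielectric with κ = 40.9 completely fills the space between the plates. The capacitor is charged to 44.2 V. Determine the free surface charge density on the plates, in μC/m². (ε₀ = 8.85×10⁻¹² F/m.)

A = 9.78 cm² = 9.78×10⁻⁴ m².
C = κε₀A/d = 40.9 × 8.85×10⁻¹² × 9.78×10⁻⁴ / 6.19×10⁻⁴ = 5.72×10⁻¹⁰ F.
σ = Q/A = CV/A = 5.72×10⁻¹⁰ × 44.2 / 9.78×10⁻⁴ = 2.58×10⁻⁵ C/m².

σ ≈ 25.8 μC/m²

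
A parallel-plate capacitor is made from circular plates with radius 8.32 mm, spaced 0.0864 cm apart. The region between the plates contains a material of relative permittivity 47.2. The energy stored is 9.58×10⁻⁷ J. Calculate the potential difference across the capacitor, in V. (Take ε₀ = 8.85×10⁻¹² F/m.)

A = π(8.32 mm)² = 2.17×10⁻⁴ m².
C = κε₀A/d = 47.2 × 8.85×10⁻¹² × 2.17×10⁻⁴ / 8.64×10⁻⁴ = 1.05×10⁻¹⁰ F.
V = √(2U/C) = √(2 × 9.58×10⁻⁷ / 1.05×10⁻¹⁰) = 1.35×10² V.

135 V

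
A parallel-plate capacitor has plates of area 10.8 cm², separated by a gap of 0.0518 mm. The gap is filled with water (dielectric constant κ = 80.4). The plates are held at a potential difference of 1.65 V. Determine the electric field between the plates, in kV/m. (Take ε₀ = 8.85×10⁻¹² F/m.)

E ≈ 31.9 kV/m

E = V/d = 1.65 / 5.18×10⁻⁵ = 3.19×10⁴ V/m.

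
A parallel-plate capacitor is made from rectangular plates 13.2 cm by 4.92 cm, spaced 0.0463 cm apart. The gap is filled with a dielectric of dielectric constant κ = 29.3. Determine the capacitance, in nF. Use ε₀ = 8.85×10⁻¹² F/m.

A = 13.2 × 4.92 cm² = 6.49×10⁻³ m².
C = κε₀A/d = 29.3 × 8.85×10⁻¹² × 6.49×10⁻³ / 4.63×10⁻⁴ = 3.64×10⁻⁹ F.

C ≈ 3.64 nF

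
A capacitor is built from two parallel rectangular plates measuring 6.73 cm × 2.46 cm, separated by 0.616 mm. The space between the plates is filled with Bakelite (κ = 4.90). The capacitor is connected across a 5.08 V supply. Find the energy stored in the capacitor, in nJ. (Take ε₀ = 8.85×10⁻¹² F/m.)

A = 6.73 × 2.46 cm² = 1.66×10⁻³ m².
C = κε₀A/d = 4.90 × 8.85×10⁻¹² × 1.66×10⁻³ / 6.16×10⁻⁴ = 1.17×10⁻¹⁰ F.
U = ½CV² = ½ × 1.17×10⁻¹⁰ × (5.08)² = 1.50×10⁻⁹ J.

1.50 nJ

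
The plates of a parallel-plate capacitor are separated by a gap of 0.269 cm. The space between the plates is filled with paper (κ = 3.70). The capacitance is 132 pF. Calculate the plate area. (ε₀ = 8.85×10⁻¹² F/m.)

A = Cd/(κε₀) = 1.32×10⁻¹⁰ × 2.69×10⁻³ / (3.70 × 8.85×10⁻¹²) = 1.08×10⁻² m².

108 cm²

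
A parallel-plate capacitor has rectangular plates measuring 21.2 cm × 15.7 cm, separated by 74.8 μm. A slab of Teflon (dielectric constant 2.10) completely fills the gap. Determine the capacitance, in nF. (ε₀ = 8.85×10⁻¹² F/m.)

8.27 nF

A = 21.2 × 15.7 cm² = 3.33×10⁻² m².
C = κε₀A/d = 2.10 × 8.85×10⁻¹² × 3.33×10⁻² / 7.48×10⁻⁵ = 8.27×10⁻⁹ F.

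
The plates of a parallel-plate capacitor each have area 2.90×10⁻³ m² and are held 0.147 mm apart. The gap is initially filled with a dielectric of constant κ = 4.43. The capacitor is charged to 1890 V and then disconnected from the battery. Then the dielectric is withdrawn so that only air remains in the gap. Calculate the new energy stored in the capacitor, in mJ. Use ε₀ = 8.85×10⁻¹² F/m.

6.12 mJ

Initially C₁ = κε₀A/d = 4.43 × 8.85×10⁻¹² × 2.90×10⁻³ / 1.47×10⁻⁴ = 7.73×10⁻¹⁰ F.
U₁ = 1.38×10⁻³ J.
Isolated ⇒ Q is held fixed. C₂ = 0.226 C₁ and U = Q²/(2C), so U₂/U₁ = C₁/C₂ = 4.43.
U₂ = 4.43 × 1.38×10⁻³ = 6.12×10⁻³ J.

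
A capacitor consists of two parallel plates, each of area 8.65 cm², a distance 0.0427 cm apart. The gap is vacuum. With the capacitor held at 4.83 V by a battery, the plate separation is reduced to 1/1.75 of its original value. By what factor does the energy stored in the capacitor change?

1.75

Battery connected ⇒ V is held fixed.
C₂ = 1.75 C₁ and U = ½CV², so U₂/U₁ = C₂/C₁ = 1.75.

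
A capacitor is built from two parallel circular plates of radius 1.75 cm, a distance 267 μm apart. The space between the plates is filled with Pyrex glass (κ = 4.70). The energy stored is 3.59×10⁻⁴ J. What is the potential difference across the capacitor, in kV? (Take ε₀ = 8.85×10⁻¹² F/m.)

V ≈ 2.19 kV

A = π(1.75 cm)² = 9.62×10⁻⁴ m².
C = κε₀A/d = 4.70 × 8.85×10⁻¹² × 9.62×10⁻⁴ / 2.67×10⁻⁴ = 1.50×10⁻¹⁰ F.
V = √(2U/C) = √(2 × 3.59×10⁻⁴ / 1.50×10⁻¹⁰) = 2.19×10³ V.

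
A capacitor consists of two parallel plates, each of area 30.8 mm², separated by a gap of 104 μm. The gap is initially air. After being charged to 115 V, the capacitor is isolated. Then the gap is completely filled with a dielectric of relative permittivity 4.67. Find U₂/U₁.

Isolated ⇒ Q is held fixed.
C₂ = 4.67 C₁ and U = Q²/(2C), so U₂/U₁ = C₁/C₂ = 0.214.

U₂/U₁ ≈ 0.214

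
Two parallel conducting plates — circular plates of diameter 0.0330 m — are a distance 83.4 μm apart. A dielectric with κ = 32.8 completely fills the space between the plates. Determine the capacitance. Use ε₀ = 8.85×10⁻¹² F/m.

A = π(0.0330/2 m)² = 8.55×10⁻⁴ m².
C = κε₀A/d = 32.8 × 8.85×10⁻¹² × 8.55×10⁻⁴ / 8.34×10⁻⁵ = 2.98×10⁻⁹ F.

2.98 nF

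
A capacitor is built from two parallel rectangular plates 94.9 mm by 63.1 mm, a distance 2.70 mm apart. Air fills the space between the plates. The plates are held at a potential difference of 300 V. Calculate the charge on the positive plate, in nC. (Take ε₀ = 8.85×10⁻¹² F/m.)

A = 94.9 × 63.1 mm² = 5.99×10⁻³ m².
C = ε₀A/d = 8.85×10⁻¹² × 5.99×10⁻³ / 2.70×10⁻³ = 1.96×10⁻¹¹ F.
Q = CV = 1.96×10⁻¹¹ × 300 = 5.89×10⁻⁹ C.

5.89 nC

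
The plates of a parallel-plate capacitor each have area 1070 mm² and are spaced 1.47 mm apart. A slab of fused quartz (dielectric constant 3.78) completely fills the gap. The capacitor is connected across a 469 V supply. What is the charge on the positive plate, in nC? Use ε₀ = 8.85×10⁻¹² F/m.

11.4 nC

A = 1070 mm² = 1.07×10⁻³ m².
C = κε₀A/d = 3.78 × 8.85×10⁻¹² × 1.07×10⁻³ / 1.47×10⁻³ = 2.44×10⁻¹¹ F.
Q = CV = 2.44×10⁻¹¹ × 469 = 1.14×10⁻⁸ C.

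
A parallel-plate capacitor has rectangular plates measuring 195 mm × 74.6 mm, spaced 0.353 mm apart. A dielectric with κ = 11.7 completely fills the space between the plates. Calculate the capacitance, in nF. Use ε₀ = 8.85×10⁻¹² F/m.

C ≈ 4.27 nF

A = 195 × 74.6 mm² = 1.45×10⁻² m².
C = κε₀A/d = 11.7 × 8.85×10⁻¹² × 1.45×10⁻² / 3.53×10⁻⁴ = 4.27×10⁻⁹ F.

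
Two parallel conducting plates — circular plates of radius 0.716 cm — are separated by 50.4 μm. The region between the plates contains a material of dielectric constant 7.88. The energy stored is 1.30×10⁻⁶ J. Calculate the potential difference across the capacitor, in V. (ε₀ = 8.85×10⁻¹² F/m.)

108 V

A = π(0.716 cm)² = 1.61×10⁻⁴ m².
C = κε₀A/d = 7.88 × 8.85×10⁻¹² × 1.61×10⁻⁴ / 5.04×10⁻⁵ = 2.23×10⁻¹⁰ F.
V = √(2U/C) = √(2 × 1.30×10⁻⁶ / 2.23×10⁻¹⁰) = 1.08×10² V.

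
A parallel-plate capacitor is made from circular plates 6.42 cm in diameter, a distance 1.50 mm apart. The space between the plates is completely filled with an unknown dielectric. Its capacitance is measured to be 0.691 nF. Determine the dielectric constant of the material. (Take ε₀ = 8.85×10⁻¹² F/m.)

κ ≈ 36.2

A = π(6.42/2 cm)² = 3.24×10⁻³ m².
κ = Cd/(ε₀A) = 6.91×10⁻¹⁰ × 1.50×10⁻³ / (8.85×10⁻¹² × 3.24×10⁻³) = 36.2.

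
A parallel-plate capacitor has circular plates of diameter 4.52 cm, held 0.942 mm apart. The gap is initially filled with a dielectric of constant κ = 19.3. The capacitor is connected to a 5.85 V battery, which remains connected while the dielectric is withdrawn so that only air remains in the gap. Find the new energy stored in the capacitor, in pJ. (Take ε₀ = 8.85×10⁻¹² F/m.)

A = π(4.52/2 cm)² = 1.60×10⁻³ m².
Initially C₁ = κε₀A/d = 19.3 × 8.85×10⁻¹² × 1.60×10⁻³ / 9.42×10⁻⁴ = 2.91×10⁻¹⁰ F.
U₁ = 4.98×10⁻⁹ J.
Battery connected ⇒ V is held fixed. C₂ = 0.0518 C₁ and U = ½CV², so U₂/U₁ = C₂/C₁ = 0.0518.
U₂ = 0.0518 × 4.98×10⁻⁹ = 2.58×10⁻¹⁰ J.

U ≈ 258 pJ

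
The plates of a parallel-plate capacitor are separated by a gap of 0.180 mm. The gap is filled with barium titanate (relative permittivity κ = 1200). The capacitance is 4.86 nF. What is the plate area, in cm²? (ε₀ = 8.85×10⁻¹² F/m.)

0.824 cm²

A = Cd/(κε₀) = 4.86×10⁻⁹ × 1.80×10⁻⁴ / (1200 × 8.85×10⁻¹²) = 8.24×10⁻⁵ m².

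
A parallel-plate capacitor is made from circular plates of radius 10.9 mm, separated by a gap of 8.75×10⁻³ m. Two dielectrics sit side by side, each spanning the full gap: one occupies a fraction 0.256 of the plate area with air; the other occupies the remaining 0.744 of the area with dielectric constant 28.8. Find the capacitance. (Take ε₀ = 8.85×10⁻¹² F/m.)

C ≈ 8.19 pF

A = π(10.9 mm)² = 3.73×10⁻⁴ m².
Side-by-side slabs ⇒ two capacitors in parallel, each spanning the full gap.
C₁ = κ₁ε₀A₁/d = 1.00 × 8.85×10⁻¹² × 9.56×10⁻⁵ / 8.75×10⁻³ = 9.66×10⁻¹⁴ F.
C₂ = κ₂ε₀A₂/d = 28.8 × 8.85×10⁻¹² × 2.78×10⁻⁴ / 8.75×10⁻³ = 8.09×10⁻¹² F.
C = C₁ + C₂ = 8.19×10⁻¹² F.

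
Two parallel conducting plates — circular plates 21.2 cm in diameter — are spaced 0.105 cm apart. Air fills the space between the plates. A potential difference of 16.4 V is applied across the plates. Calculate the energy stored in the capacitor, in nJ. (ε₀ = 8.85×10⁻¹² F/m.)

A = π(21.2/2 cm)² = 3.53×10⁻² m².
C = ε₀A/d = 8.85×10⁻¹² × 3.53×10⁻² / 1.05×10⁻³ = 2.98×10⁻¹⁰ F.
U = ½CV² = ½ × 2.98×10⁻¹⁰ × (16.4)² = 4.00×10⁻⁸ J.

U ≈ 40.0 nJ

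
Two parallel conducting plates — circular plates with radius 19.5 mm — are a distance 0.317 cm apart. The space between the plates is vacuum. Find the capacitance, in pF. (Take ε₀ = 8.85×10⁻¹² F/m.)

C ≈ 3.34 pF

A = π(19.5 mm)² = 1.19×10⁻³ m².
C = ε₀A/d = 8.85×10⁻¹² × 1.19×10⁻³ / 3.17×10⁻³ = 3.34×10⁻¹² F.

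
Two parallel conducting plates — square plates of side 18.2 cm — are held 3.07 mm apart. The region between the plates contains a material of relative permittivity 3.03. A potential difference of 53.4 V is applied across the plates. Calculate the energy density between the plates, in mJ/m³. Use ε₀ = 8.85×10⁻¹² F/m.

E = V/d = 53.4 / 3.07×10⁻³ = 1.74×10⁴ V/m.
u = ½κε₀E² = ½ × 3.03 × 8.85×10⁻¹² × (1.74×10⁴)² = 4.06×10⁻³ J/m³.

u ≈ 4.06 mJ/m³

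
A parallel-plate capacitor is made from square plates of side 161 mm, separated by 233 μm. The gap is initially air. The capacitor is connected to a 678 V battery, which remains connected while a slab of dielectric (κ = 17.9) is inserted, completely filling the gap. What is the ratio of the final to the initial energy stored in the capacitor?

Battery connected ⇒ V is held fixed.
C₂ = 17.9 C₁ and U = ½CV², so U₂/U₁ = C₂/C₁ = 17.9.

17.9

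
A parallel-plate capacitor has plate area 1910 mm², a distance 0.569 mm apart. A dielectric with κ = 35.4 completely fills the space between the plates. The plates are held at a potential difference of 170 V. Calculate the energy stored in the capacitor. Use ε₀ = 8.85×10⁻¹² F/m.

A = 1910 mm² = 1.91×10⁻³ m².
C = κε₀A/d = 35.4 × 8.85×10⁻¹² × 1.91×10⁻³ / 5.69×10⁻⁴ = 1.05×10⁻⁹ F.
U = ½CV² = ½ × 1.05×10⁻⁹ × (170)² = 1.52×10⁻⁵ J.

U ≈ 15.2 μJ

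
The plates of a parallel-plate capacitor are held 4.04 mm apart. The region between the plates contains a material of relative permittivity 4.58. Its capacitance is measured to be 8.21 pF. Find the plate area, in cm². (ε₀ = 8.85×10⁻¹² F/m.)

A ≈ 8.18 cm²

A = Cd/(κε₀) = 8.21×10⁻¹² × 4.04×10⁻³ / (4.58 × 8.85×10⁻¹²) = 8.18×10⁻⁴ m².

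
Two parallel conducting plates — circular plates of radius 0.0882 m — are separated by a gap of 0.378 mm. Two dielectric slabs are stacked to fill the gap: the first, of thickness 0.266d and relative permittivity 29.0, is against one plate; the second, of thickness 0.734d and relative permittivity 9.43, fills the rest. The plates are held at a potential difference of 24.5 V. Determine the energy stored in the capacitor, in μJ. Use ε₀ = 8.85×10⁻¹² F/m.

A = π(0.0882 m)² = 2.44×10⁻² m².
Stacked slabs ⇒ two capacitors in series, each with the full plate area.
C₁ = κ₁ε₀A/d₁ = 29.0 × 8.85×10⁻¹² × 2.44×10⁻² / 1.01×10⁻⁴ = 6.24×10⁻⁸ F.
C₂ = κ₂ε₀A/d₂ = 9.43 × 8.85×10⁻¹² × 2.44×10⁻² / 2.77×10⁻⁴ = 7.35×10⁻⁹ F.
C = (1/C₁ + 1/C₂)⁻¹ = 6.58×10⁻⁹ F.
U = ½CV² = ½ × 6.58×10⁻⁹ × (24.5)² = 1.97×10⁻⁶ J.

1.97 μJ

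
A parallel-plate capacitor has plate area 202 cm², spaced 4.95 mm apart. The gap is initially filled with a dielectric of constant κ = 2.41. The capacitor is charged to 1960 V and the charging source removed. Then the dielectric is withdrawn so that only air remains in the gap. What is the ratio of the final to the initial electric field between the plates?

Isolated ⇒ Q is held fixed.
V₂ = Q/C₂ = V₁/0.415; E = V/d, so E₂/E₁ = (V₂/V₁)(d₁/d₂) = 2.41.

E₂/E₁ ≈ 2.41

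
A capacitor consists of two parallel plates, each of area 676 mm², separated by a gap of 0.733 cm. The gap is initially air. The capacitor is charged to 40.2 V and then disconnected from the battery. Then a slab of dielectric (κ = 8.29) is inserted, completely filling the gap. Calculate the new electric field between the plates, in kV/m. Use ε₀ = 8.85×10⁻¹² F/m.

A = 676 mm² = 6.76×10⁻⁴ m².
Initially C₁ = ε₀A/d = 8.85×10⁻¹² × 6.76×10⁻⁴ / 7.33×10⁻³ = 8.16×10⁻¹³ F.
E₁ = 5.48×10³ V/m.
Isolated ⇒ Q is held fixed. V₂ = Q/C₂ = V₁/8.29; E = V/d, so E₂/E₁ = (V₂/V₁)(d₁/d₂) = 0.121.
E₂ = 0.121 × 5.48×10³ = 6.62×10² V/m.

E ≈ 0.662 kV/m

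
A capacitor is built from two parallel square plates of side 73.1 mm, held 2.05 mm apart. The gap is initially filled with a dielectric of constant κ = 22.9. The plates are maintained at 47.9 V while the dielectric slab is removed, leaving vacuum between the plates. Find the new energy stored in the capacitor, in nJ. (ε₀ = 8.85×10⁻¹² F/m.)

26.5 nJ

A = (73.1 mm)² = 5.34×10⁻³ m².
Initially C₁ = κε₀A/d = 22.9 × 8.85×10⁻¹² × 5.34×10⁻³ / 2.05×10⁻³ = 5.28×10⁻¹⁰ F.
U₁ = 6.06×10⁻⁷ J.
Battery connected ⇒ V is held fixed. C₂ = 0.0437 C₁ and U = ½CV², so U₂/U₁ = C₂/C₁ = 0.0437.
U₂ = 0.0437 × 6.06×10⁻⁷ = 2.65×10⁻⁸ J.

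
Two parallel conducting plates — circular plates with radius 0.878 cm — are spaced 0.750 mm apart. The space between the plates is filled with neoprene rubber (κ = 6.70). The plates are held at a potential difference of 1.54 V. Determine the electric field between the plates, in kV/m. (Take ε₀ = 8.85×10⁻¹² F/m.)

E ≈ 2.05 kV/m

E = V/d = 1.54 / 7.50×10⁻⁴ = 2.05×10³ V/m.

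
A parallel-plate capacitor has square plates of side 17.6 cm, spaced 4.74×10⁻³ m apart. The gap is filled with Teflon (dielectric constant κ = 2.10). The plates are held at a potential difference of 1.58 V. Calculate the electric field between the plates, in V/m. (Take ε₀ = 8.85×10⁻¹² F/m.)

E ≈ 333 V/m

E = V/d = 1.58 / 4.74×10⁻³ = 3.33×10² V/m.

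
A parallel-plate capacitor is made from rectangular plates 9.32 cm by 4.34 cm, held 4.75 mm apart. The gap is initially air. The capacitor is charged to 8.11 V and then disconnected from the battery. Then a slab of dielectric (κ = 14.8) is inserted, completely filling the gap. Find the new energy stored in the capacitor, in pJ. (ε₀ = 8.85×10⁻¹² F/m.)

A = 9.32 × 4.34 cm² = 4.04×10⁻³ m².
Initially C₁ = ε₀A/d = 8.85×10⁻¹² × 4.04×10⁻³ / 4.75×10⁻³ = 7.54×10⁻¹² F.
U₁ = 2.48×10⁻¹⁰ J.
Isolated ⇒ Q is held fixed. C₂ = 14.8 C₁ and U = Q²/(2C), so U₂/U₁ = C₁/C₂ = 0.0676.
U₂ = 0.0676 × 2.48×10⁻¹⁰ = 1.67×10⁻¹¹ J.

16.7 pJ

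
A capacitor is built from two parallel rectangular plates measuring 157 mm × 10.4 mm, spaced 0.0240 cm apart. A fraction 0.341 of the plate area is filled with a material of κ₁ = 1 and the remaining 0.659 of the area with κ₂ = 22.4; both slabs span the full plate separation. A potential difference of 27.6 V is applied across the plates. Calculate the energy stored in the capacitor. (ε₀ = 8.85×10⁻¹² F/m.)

346 nJ

A = 157 × 10.4 mm² = 1.63×10⁻³ m².
Side-by-side slabs ⇒ two capacitors in parallel, each spanning the full gap.
C₁ = κ₁ε₀A₁/d = 1.00 × 8.85×10⁻¹² × 5.57×10⁻⁴ / 2.40×10⁻⁴ = 2.05×10⁻¹¹ F.
C₂ = κ₂ε₀A₂/d = 22.4 × 8.85×10⁻¹² × 1.08×10⁻³ / 2.40×10⁻⁴ = 8.89×10⁻¹⁰ F.
C = C₁ + C₂ = 9.09×10⁻¹⁰ F.
U = ½CV² = ½ × 9.09×10⁻¹⁰ × (27.6)² = 3.46×10⁻⁷ J.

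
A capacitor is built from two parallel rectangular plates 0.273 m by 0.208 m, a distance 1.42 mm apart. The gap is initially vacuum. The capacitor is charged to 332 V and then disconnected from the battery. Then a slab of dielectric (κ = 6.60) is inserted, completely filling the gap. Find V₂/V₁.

0.152

Isolated ⇒ Q is held fixed.
C₂ = 6.60 C₁ and V = Q/C, so V₂/V₁ = C₁/C₂ = 0.152.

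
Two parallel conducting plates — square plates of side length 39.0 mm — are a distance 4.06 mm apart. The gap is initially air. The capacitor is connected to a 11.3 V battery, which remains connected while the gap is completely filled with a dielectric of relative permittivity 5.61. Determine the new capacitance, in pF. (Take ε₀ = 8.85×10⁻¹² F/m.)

18.6 pF

A = (39.0 mm)² = 1.52×10⁻³ m².
Initially C₁ = ε₀A/d = 8.85×10⁻¹² × 1.52×10⁻³ / 4.06×10⁻³ = 3.32×10⁻¹² F.
C = κε₀A/d scales with κ, so C₂/C₁ = κ = 5.61.
C₂ = 5.61 × 3.32×10⁻¹² = 1.86×10⁻¹¹ F.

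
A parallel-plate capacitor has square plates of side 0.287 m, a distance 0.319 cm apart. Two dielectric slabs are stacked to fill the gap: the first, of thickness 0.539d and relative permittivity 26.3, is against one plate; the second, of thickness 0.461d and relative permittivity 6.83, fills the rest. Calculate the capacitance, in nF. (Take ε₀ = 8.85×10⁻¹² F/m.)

A = (0.287 m)² = 8.24×10⁻² m².
Stacked slabs ⇒ two capacitors in series, each with the full plate area.
C₁ = κ₁ε₀A/d₁ = 26.3 × 8.85×10⁻¹² × 8.24×10⁻² / 1.72×10⁻³ = 1.12×10⁻⁸ F.
C₂ = κ₂ε₀A/d₂ = 6.83 × 8.85×10⁻¹² × 8.24×10⁻² / 1.47×10⁻³ = 3.39×10⁻⁹ F.
C = (1/C₁ + 1/C₂)⁻¹ = 2.60×10⁻⁹ F.

C ≈ 2.60 nF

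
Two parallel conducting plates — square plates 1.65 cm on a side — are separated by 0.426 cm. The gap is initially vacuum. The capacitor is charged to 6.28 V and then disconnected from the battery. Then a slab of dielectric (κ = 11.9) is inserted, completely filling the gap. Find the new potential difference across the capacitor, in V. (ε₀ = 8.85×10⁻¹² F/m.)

A = (1.65 cm)² = 2.72×10⁻⁴ m².
Initially C₁ = ε₀A/d = 8.85×10⁻¹² × 2.72×10⁻⁴ / 4.26×10⁻³ = 5.66×10⁻¹³ F.
V₁ = 6.28 V.
Isolated ⇒ Q is held fixed. C₂ = 11.9 C₁ and V = Q/C, so V₂/V₁ = C₁/C₂ = 0.0840.
V₂ = 0.0840 × 6.28 = 0.528 V.

0.528 V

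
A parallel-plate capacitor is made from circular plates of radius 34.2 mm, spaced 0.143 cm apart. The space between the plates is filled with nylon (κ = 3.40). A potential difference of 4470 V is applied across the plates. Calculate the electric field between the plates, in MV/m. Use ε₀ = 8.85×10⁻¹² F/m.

E ≈ 3.13 MV/m

E = V/d = 4470 / 1.43×10⁻³ = 3.13×10⁶ V/m.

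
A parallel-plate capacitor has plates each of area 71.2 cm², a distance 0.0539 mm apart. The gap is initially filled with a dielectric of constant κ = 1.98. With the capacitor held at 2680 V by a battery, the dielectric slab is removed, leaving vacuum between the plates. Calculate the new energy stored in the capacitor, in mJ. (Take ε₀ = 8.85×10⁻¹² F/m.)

A = 71.2 cm² = 7.12×10⁻³ m².
Initially C₁ = κε₀A/d = 1.98 × 8.85×10⁻¹² × 7.12×10⁻³ / 5.39×10⁻⁵ = 2.31×10⁻⁹ F.
U₁ = 8.31×10⁻³ J.
Battery connected ⇒ V is held fixed. C₂ = 0.505 C₁ and U = ½CV², so U₂/U₁ = C₂/C₁ = 0.505.
U₂ = 0.505 × 8.31×10⁻³ = 4.20×10⁻³ J.

U ≈ 4.20 mJ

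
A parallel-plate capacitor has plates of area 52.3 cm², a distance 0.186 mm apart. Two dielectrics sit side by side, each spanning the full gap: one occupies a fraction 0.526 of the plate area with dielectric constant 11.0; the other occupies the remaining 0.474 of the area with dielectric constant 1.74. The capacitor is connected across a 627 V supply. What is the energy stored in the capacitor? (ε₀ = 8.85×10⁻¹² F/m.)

A = 52.3 cm² = 5.23×10⁻³ m².
Side-by-side slabs ⇒ two capacitors in parallel, each spanning the full gap.
C₁ = κ₁ε₀A₁/d = 11.0 × 8.85×10⁻¹² × 2.75×10⁻³ / 1.86×10⁻⁴ = 1.44×10⁻⁹ F.
C₂ = κ₂ε₀A₂/d = 1.74 × 8.85×10⁻¹² × 2.48×10⁻³ / 1.86×10⁻⁴ = 2.05×10⁻¹⁰ F.
C = C₁ + C₂ = 1.65×10⁻⁹ F.
U = ½CV² = ½ × 1.65×10⁻⁹ × (627)² = 3.23×10⁻⁴ J.

U ≈ 323 μJ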